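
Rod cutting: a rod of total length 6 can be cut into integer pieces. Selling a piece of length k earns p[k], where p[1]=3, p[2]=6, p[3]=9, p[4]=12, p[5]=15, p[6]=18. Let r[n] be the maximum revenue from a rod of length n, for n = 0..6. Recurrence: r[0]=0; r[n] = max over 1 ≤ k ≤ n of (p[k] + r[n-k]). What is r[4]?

   n    0    1    2    3    4    5    6
r[n]    0    3    6    9   12   15   18

12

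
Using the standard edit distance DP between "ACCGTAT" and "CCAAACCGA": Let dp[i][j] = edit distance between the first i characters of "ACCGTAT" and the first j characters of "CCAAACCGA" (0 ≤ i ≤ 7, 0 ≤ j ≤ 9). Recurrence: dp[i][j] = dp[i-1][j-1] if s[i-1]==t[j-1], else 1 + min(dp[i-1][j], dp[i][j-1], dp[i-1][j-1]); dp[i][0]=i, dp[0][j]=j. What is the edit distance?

6

   ''  C  C  A  A  A  C  C  G  A
''  0  1  2  3  4  5  6  7  8  9
 A  1  1  2  2  3  4  5  6  7  8
 C  2  1  1  2  3  4  4  5  6  7
 C  3  2  1  2  3  4  4  4  5  6
 G  4  3  2  2  3  4  5  5  4  5
 T  5  4  3  3  3  4  5  6  5  5
 A  6  5  4  3  3  3  4  5  6  5
 T  7  6  5  4  4  4  4  5  6  6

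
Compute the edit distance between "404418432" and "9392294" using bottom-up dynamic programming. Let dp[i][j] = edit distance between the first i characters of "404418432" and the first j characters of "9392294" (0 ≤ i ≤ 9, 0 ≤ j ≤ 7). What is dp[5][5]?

5

   ''  9  3  9  2  2  9  4
''  0  1  2  3  4  5  6  7
 4  1  1  2  3  4  5  6  6
 0  2  2  2  3  4  5  6  7
 4  3  3  3  3  4  5  6  6
 4  4  4  4  4  4  5  6  6
 1  5  5  5  5  5  5  6  7
 8  6  6  6  6  6  6  6  7
 4  7  7  7  7  7  7  7  6
 3  8  8  7  8  8  8  8  7
 2  9  9  8  8  8  8  9  8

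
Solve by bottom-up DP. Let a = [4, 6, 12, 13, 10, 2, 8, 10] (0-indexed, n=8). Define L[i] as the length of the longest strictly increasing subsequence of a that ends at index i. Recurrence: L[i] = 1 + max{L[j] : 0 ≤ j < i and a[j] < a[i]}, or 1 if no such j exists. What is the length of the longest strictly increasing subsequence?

   i    0    1    2    3    4    5    6    7
a[i]    4    6   12   13   10    2    8   10
L[i]    1    2    3    4    3    1    3    4

4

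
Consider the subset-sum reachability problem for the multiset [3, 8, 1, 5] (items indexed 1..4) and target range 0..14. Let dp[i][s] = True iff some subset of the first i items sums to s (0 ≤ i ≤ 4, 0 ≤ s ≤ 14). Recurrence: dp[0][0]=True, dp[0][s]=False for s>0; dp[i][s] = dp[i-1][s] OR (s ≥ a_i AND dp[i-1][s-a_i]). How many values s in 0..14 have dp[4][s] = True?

12

i\s   0   1   2   3   4   5   6   7   8   9  10  11  12  13  14
  0   T   F   F   F   F   F   F   F   F   F   F   F   F   F   F
  1   T   F   F   T   F   F   F   F   F   F   F   F   F   F   F
  2   T   F   F   T   F   F   F   F   T   F   F   T   F   F   F
  3   T   T   F   T   T   F   F   F   T   T   F   T   T   F   F
  4   T   T   F   T   T   T   T   F   T   T   F   T   T   T   T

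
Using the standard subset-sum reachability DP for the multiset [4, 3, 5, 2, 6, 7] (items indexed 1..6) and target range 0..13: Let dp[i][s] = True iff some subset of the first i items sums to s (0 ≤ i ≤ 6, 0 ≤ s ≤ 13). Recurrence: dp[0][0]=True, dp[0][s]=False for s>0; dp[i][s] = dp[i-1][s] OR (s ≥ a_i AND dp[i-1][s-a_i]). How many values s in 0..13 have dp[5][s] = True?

i\s   0   1   2   3   4   5   6   7   8   9  10  11  12  13
  0   T   F   F   F   F   F   F   F   F   F   F   F   F   F
  1   T   F   F   F   T   F   F   F   F   F   F   F   F   F
  2   T   F   F   T   T   F   F   T   F   F   F   F   F   F
  3   T   F   F   T   T   T   F   T   T   T   F   F   T   F
  4   T   F   T   T   T   T   T   T   T   T   T   T   T   F
  5   T   F   T   T   T   T   T   T   T   T   T   T   T   T
  6   T   F   T   T   T   T   T   T   T   T   T   T   T   T

13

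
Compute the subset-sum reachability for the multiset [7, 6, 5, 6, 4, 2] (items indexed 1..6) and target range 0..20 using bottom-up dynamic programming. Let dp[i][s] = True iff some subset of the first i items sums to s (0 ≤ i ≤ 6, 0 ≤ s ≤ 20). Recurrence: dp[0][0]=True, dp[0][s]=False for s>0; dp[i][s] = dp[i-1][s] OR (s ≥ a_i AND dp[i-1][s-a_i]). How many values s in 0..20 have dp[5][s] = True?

15

i\s   0   1   2   3   4   5   6   7   8   9  10  11  12  13  14  15  16  17  18  19  20
  0   T   F   F   F   F   F   F   F   F   F   F   F   F   F   F   F   F   F   F   F   F
  1   T   F   F   F   F   F   F   T   F   F   F   F   F   F   F   F   F   F   F   F   F
  2   T   F   F   F   F   F   T   T   F   F   F   F   F   T   F   F   F   F   F   F   F
  3   T   F   F   F   F   T   T   T   F   F   F   T   T   T   F   F   F   F   T   F   F
  4   T   F   F   F   F   T   T   T   F   F   F   T   T   T   F   F   F   T   T   T   F
  5   T   F   F   F   T   T   T   T   F   T   T   T   T   T   F   T   T   T   T   T   F
  6   T   F   T   F   T   T   T   T   T   T   T   T   T   T   T   T   T   T   T   T   T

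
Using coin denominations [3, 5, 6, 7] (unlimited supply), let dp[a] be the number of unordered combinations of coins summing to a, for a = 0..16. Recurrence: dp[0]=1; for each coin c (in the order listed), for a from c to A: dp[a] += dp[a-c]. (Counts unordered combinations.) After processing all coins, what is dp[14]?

after  coin     0     1     2     3     4     5     6     7     8     9    10    11    12    13    14    15    16
          3     1     0     0     1     0     0     1     0     0     1     0     0     1     0     0     1     0
          5     1     0     0     1     0     1     1     0     1     1     1     1     1     1     1     2     1
          6     1     0     0     1     0     1     2     0     1     2     1     2     3     1     2     4     2
          7     1     0     0     1     0     1     2     1     1     2     2     2     4     3     3     5     4

3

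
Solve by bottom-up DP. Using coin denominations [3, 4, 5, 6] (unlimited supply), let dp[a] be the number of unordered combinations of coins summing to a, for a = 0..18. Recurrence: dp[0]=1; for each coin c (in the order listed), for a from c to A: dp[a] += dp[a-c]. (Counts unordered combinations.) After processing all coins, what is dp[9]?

after  coin     0     1     2     3     4     5     6     7     8     9    10    11    12    13    14    15    16    17    18
          3     1     0     0     1     0     0     1     0     0     1     0     0     1     0     0     1     0     0     1
          4     1     0     0     1     1     0     1     1     1     1     1     1     2     1     1     2     2     1     2
          5     1     0     0     1     1     1     1     1     2     2     2     2     3     3     3     4     4     4     5
          6     1     0     0     1     1     1     2     1     2     3     3     3     5     4     5     7     7     7    10

3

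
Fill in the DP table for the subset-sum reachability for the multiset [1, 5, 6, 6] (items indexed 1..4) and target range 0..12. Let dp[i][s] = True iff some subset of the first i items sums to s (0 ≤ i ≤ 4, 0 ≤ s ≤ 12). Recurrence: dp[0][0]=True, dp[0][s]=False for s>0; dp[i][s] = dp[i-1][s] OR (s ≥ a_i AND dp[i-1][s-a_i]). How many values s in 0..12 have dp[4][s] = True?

i\s   0   1   2   3   4   5   6   7   8   9  10  11  12
  0   T   F   F   F   F   F   F   F   F   F   F   F   F
  1   T   T   F   F   F   F   F   F   F   F   F   F   F
  2   T   T   F   F   F   T   T   F   F   F   F   F   F
  3   T   T   F   F   F   T   T   T   F   F   F   T   T
  4   T   T   F   F   F   T   T   T   F   F   F   T   T

7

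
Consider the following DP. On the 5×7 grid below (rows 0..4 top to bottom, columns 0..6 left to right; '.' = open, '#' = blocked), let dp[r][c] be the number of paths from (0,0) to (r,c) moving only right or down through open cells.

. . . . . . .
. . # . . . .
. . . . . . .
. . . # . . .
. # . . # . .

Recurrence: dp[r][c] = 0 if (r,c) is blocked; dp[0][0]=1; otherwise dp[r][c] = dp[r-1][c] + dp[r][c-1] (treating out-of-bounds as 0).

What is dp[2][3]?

4

r\c   0   1   2   3   4   5   6
  0   1   1   1   1   1   1   1
  1   1   2   0   1   2   3   4
  2   1   3   3   4   6   9  13
  3   1   4   7   0   6  15  28
  4   1   0   7   7   0  15  43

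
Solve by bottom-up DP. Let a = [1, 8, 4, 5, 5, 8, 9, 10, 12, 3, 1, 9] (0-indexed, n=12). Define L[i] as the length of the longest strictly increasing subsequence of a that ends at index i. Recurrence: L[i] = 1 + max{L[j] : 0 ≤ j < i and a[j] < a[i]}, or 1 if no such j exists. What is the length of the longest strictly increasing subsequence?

   i    0    1    2    3    4    5    6    7    8    9   10   11
a[i]    1    8    4    5    5    8    9   10   12    3    1    9
L[i]    1    2    2    3    3    4    5    6    7    2    1    5

7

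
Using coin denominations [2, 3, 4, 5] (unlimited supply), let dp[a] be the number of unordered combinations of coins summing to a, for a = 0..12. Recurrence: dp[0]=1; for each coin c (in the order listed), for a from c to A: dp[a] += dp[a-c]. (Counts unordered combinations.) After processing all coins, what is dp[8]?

after  coin     0     1     2     3     4     5     6     7     8     9    10    11    12
          2     1     0     1     0     1     0     1     0     1     0     1     0     1
          3     1     0     1     1     1     1     2     1     2     2     2     2     3
          4     1     0     1     1     2     1     3     2     4     3     5     4     7
          5     1     0     1     1     2     2     3     3     5     5     7     7    10

5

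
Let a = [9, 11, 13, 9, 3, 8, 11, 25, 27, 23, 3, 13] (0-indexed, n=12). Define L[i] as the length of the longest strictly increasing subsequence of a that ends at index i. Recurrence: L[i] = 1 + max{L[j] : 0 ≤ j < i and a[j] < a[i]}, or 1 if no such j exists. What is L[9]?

4

   i    0    1    2    3    4    5    6    7    8    9   10   11
a[i]    9   11   13    9    3    8   11   25   27   23    3   13
L[i]    1    2    3    1    1    2    3    4    5    4    1    4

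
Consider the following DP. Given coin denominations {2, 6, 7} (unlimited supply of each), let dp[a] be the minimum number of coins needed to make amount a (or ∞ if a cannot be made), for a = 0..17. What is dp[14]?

2

 a  0  1  2  3  4  5  6  7  8  9 10 11 12 13 14 15 16 17
dp  0  -  1  -  2  -  1  1  2  2  3  3  2  2  2  3  3  4
(- denotes ∞ / unreachable)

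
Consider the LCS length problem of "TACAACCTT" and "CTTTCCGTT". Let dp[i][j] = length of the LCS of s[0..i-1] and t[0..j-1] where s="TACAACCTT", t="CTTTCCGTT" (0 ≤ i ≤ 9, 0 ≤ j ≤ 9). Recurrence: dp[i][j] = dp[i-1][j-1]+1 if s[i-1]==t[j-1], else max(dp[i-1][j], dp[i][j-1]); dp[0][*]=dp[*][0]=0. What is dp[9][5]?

   ''  C  T  T  T  C  C  G  T  T
''  0  0  0  0  0  0  0  0  0  0
 T  0  0  1  1  1  1  1  1  1  1
 A  0  0  1  1  1  1  1  1  1  1
 C  0  1  1  1  1  2  2  2  2  2
 A  0  1  1  1  1  2  2  2  2  2
 A  0  1  1  1  1  2  2  2  2  2
 C  0  1  1  1  1  2  3  3  3  3
 C  0  1  1  1  1  2  3  3  3  3
 T  0  1  2  2  2  2  3  3  4  4
 T  0  1  2  3  3  3  3  3  4  5

3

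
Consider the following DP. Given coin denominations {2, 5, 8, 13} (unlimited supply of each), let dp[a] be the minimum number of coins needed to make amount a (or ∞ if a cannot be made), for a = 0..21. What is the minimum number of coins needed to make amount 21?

2

 a  0  1  2  3  4  5  6  7  8  9 10 11 12 13 14 15 16 17 18 19 20 21
dp  0  -  1  -  2  1  3  2  1  3  2  4  3  1  4  2  2  3  2  4  3  2
(- denotes ∞ / unreachable)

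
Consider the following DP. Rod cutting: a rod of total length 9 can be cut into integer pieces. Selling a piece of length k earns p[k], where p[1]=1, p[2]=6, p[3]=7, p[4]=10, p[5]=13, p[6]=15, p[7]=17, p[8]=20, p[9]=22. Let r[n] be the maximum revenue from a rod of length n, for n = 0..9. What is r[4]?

   n    0    1    2    3    4    5    6    7    8    9
r[n]    0    1    6    7   12   13   18   19   24   25

12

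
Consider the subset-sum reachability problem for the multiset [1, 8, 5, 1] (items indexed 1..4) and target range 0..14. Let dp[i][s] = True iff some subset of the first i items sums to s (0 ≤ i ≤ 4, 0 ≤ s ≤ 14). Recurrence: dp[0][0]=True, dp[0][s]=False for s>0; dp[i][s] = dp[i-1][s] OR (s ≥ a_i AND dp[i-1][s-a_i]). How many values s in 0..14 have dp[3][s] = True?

8

i\s   0   1   2   3   4   5   6   7   8   9  10  11  12  13  14
  0   T   F   F   F   F   F   F   F   F   F   F   F   F   F   F
  1   T   T   F   F   F   F   F   F   F   F   F   F   F   F   F
  2   T   T   F   F   F   F   F   F   T   T   F   F   F   F   F
  3   T   T   F   F   F   T   T   F   T   T   F   F   F   T   T
  4   T   T   T   F   F   T   T   T   T   T   T   F   F   T   T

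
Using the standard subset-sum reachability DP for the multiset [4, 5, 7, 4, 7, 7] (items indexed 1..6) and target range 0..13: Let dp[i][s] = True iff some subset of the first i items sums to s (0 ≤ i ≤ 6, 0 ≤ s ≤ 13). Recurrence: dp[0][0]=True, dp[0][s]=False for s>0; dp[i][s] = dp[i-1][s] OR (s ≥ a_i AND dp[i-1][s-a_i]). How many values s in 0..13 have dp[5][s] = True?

i\s   0   1   2   3   4   5   6   7   8   9  10  11  12  13
  0   T   F   F   F   F   F   F   F   F   F   F   F   F   F
  1   T   F   F   F   T   F   F   F   F   F   F   F   F   F
  2   T   F   F   F   T   T   F   F   F   T   F   F   F   F
  3   T   F   F   F   T   T   F   T   F   T   F   T   T   F
  4   T   F   F   F   T   T   F   T   T   T   F   T   T   T
  5   T   F   F   F   T   T   F   T   T   T   F   T   T   T
  6   T   F   F   F   T   T   F   T   T   T   F   T   T   T

9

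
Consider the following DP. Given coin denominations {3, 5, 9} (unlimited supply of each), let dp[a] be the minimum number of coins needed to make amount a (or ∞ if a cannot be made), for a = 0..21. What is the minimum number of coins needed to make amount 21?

 a  0  1  2  3  4  5  6  7  8  9 10 11 12 13 14 15 16 17 18 19 20 21
dp  0  -  -  1  -  1  2  -  2  1  2  3  2  3  2  3  4  3  2  3  4  3
(- denotes ∞ / unreachable)

3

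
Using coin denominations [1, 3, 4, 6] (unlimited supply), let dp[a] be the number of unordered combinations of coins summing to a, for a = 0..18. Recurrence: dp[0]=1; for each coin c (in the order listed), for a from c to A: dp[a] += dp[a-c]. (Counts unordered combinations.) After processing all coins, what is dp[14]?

20

after  coin     0     1     2     3     4     5     6     7     8     9    10    11    12    13    14    15    16    17    18
          1     1     1     1     1     1     1     1     1     1     1     1     1     1     1     1     1     1     1     1
          3     1     1     1     2     2     2     3     3     3     4     4     4     5     5     5     6     6     6     7
          4     1     1     1     2     3     3     4     5     6     7     8     9    11    12    13    15    17    18    20
          6     1     1     1     2     3     3     5     6     7     9    11    12    16    18    20    24    28    30    36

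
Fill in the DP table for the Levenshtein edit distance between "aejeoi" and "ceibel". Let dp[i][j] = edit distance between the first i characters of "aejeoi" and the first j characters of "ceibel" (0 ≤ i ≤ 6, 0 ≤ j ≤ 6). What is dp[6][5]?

   ''  c  e  i  b  e  l
''  0  1  2  3  4  5  6
 a  1  1  2  3  4  5  6
 e  2  2  1  2  3  4  5
 j  3  3  2  2  3  4  5
 e  4  4  3  3  3  3  4
 o  5  5  4  4  4  4  4
 i  6  6  5  4  5  5  5

5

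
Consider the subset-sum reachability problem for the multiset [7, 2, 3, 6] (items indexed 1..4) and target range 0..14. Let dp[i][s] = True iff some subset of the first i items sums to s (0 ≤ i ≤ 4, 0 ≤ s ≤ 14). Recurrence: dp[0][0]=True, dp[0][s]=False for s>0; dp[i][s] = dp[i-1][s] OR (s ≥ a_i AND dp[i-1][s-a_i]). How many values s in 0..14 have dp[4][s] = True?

12

i\s   0   1   2   3   4   5   6   7   8   9  10  11  12  13  14
  0   T   F   F   F   F   F   F   F   F   F   F   F   F   F   F
  1   T   F   F   F   F   F   F   T   F   F   F   F   F   F   F
  2   T   F   T   F   F   F   F   T   F   T   F   F   F   F   F
  3   T   F   T   T   F   T   F   T   F   T   T   F   T   F   F
  4   T   F   T   T   F   T   T   T   T   T   T   T   T   T   F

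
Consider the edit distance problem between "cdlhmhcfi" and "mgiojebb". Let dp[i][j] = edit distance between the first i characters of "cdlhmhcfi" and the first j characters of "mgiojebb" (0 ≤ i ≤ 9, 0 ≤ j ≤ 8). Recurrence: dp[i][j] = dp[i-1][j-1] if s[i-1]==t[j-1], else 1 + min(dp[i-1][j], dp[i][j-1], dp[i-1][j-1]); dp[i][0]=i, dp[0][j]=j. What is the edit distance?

9

   ''  m  g  i  o  j  e  b  b
''  0  1  2  3  4  5  6  7  8
 c  1  1  2  3  4  5  6  7  8
 d  2  2  2  3  4  5  6  7  8
 l  3  3  3  3  4  5  6  7  8
 h  4  4  4  4  4  5  6  7  8
 m  5  4  5  5  5  5  6  7  8
 h  6  5  5  6  6  6  6  7  8
 c  7  6  6  6  7  7  7  7  8
 f  8  7  7  7  7  8  8  8  8
 i  9  8  8  7  8  8  9  9  9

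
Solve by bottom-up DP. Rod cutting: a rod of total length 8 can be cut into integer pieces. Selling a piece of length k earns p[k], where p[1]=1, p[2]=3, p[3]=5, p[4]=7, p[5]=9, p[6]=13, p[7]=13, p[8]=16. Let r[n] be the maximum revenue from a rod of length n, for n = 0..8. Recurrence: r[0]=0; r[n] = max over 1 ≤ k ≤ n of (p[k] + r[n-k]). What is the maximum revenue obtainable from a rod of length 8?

16

   n    0    1    2    3    4    5    6    7    8
r[n]    0    1    3    5    7    9   13   14   16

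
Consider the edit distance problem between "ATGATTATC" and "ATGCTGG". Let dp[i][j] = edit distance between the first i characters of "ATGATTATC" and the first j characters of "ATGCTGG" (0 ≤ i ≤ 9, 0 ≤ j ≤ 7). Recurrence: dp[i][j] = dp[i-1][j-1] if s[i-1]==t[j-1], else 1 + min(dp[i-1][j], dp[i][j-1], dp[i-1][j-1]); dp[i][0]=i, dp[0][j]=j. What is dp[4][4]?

   ''  A  T  G  C  T  G  G
''  0  1  2  3  4  5  6  7
 A  1  0  1  2  3  4  5  6
 T  2  1  0  1  2  3  4  5
 G  3  2  1  0  1  2  3  4
 A  4  3  2  1  1  2  3  4
 T  5  4  3  2  2  1  2  3
 T  6  5  4  3  3  2  2  3
 A  7  6  5  4  4  3  3  3
 T  8  7  6  5  5  4  4  4
 C  9  8  7  6  5  5  5  5

1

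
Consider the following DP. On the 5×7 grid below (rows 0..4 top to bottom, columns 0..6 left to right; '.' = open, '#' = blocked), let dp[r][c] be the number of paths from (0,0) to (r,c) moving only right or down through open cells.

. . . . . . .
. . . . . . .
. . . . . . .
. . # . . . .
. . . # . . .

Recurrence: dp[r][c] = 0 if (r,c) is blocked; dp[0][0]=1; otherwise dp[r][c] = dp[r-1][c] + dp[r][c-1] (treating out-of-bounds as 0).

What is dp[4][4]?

25

r\c   0   1   2   3   4   5   6
  0   1   1   1   1   1   1   1
  1   1   2   3   4   5   6   7
  2   1   3   6  10  15  21  28
  3   1   4   0  10  25  46  74
  4   1   5   5   0  25  71 145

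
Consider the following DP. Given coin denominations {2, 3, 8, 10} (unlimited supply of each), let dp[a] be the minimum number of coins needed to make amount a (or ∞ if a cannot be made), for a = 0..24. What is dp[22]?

3

 a  0  1  2  3  4  5  6  7  8  9 10 11 12 13 14 15 16 17 18 19 20 21 22 23 24
dp  0  -  1  1  2  2  2  3  1  3  1  2  2  2  3  3  2  4  2  3  2  3  3  3  3
(- denotes ∞ / unreachable)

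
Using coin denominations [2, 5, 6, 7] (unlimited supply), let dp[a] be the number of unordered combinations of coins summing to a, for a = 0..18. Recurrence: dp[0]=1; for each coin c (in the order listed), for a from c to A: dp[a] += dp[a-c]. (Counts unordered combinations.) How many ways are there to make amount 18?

9

after  coin     0     1     2     3     4     5     6     7     8     9    10    11    12    13    14    15    16    17    18
          2     1     0     1     0     1     0     1     0     1     0     1     0     1     0     1     0     1     0     1
          5     1     0     1     0     1     1     1     1     1     1     2     1     2     1     2     2     2     2     2
          6     1     0     1     0     1     1     2     1     2     1     3     2     4     2     4     3     5     4     6
          7     1     0     1     0     1     1     2     2     2     2     3     3     5     4     6     5     7     7     9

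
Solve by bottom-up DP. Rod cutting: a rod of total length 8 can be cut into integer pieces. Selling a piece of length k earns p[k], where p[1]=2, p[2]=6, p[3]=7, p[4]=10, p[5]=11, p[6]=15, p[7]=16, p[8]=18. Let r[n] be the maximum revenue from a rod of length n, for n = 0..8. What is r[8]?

24

   n    0    1    2    3    4    5    6    7    8
r[n]    0    2    6    8   12   14   18   20   24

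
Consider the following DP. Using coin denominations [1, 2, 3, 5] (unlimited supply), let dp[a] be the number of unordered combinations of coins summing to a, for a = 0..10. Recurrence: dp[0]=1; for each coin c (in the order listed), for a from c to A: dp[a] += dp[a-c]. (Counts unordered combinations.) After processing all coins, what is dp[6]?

after  coin     0     1     2     3     4     5     6     7     8     9    10
          1     1     1     1     1     1     1     1     1     1     1     1
          2     1     1     2     2     3     3     4     4     5     5     6
          3     1     1     2     3     4     5     7     8    10    12    14
          5     1     1     2     3     4     6     8    10    13    16    20

8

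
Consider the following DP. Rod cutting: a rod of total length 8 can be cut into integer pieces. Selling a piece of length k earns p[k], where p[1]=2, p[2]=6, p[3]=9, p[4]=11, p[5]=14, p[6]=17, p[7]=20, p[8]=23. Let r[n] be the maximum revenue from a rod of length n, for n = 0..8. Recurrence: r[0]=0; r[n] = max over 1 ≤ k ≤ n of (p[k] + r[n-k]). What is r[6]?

   n    0    1    2    3    4    5    6    7    8
r[n]    0    2    6    9   12   15   18   21   24

18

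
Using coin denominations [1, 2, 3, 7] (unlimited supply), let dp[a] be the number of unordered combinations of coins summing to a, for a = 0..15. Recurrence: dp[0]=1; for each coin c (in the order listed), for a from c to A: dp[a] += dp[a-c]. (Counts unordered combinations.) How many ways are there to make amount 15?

after  coin     0     1     2     3     4     5     6     7     8     9    10    11    12    13    14    15
          1     1     1     1     1     1     1     1     1     1     1     1     1     1     1     1     1
          2     1     1     2     2     3     3     4     4     5     5     6     6     7     7     8     8
          3     1     1     2     3     4     5     7     8    10    12    14    16    19    21    24    27
          7     1     1     2     3     4     5     7     9    11    14    17    20    24    28    33    38

38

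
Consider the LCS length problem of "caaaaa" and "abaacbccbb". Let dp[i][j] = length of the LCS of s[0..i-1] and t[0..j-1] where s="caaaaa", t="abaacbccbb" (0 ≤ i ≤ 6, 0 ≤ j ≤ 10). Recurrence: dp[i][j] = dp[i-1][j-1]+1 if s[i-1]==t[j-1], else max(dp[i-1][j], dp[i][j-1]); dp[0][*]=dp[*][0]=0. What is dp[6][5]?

   ''  a  b  a  a  c  b  c  c  b  b
''  0  0  0  0  0  0  0  0  0  0  0
 c  0  0  0  0  0  1  1  1  1  1  1
 a  0  1  1  1  1  1  1  1  1  1  1
 a  0  1  1  2  2  2  2  2  2  2  2
 a  0  1  1  2  3  3  3  3  3  3  3
 a  0  1  1  2  3  3  3  3  3  3  3
 a  0  1  1  2  3  3  3  3  3  3  3

3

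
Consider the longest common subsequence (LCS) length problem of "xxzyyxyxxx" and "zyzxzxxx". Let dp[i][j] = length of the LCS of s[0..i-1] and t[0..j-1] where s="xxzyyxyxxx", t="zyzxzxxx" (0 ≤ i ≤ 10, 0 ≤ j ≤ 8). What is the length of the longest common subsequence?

6

   ''  z  y  z  x  z  x  x  x
''  0  0  0  0  0  0  0  0  0
 x  0  0  0  0  1  1  1  1  1
 x  0  0  0  0  1  1  2  2  2
 z  0  1  1  1  1  2  2  2  2
 y  0  1  2  2  2  2  2  2  2
 y  0  1  2  2  2  2  2  2  2
 x  0  1  2  2  3  3  3  3  3
 y  0  1  2  2  3  3  3  3  3
 x  0  1  2  2  3  3  4  4  4
 x  0  1  2  2  3  3  4  5  5
 x  0  1  2  2  3  3  4  5  6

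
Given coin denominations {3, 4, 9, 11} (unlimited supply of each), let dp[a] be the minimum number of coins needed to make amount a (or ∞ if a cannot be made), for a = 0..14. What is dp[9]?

1

 a  0  1  2  3  4  5  6  7  8  9 10 11 12 13 14
dp  0  -  -  1  1  -  2  2  2  1  3  1  2  2  2
(- denotes ∞ / unreachable)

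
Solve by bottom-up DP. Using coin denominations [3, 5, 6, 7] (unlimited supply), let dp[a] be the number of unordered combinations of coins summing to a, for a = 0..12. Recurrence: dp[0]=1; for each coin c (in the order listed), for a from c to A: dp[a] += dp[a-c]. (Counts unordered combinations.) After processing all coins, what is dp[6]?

2

after  coin     0     1     2     3     4     5     6     7     8     9    10    11    12
          3     1     0     0     1     0     0     1     0     0     1     0     0     1
          5     1     0     0     1     0     1     1     0     1     1     1     1     1
          6     1     0     0     1     0     1     2     0     1     2     1     2     3
          7     1     0     0     1     0     1     2     1     1     2     2     2     4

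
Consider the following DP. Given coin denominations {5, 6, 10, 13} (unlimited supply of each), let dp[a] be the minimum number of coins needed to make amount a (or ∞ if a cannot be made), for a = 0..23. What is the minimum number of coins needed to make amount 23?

 a  0  1  2  3  4  5  6  7  8  9 10 11 12 13 14 15 16 17 18 19 20 21 22 23
dp  0  -  -  -  -  1  1  -  -  -  1  2  2  1  -  2  2  3  2  2  2  3  3  2
(- denotes ∞ / unreachable)

2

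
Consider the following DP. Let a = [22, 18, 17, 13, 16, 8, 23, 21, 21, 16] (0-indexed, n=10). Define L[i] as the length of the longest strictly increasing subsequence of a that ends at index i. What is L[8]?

3

   i    0    1    2    3    4    5    6    7    8    9
a[i]   22   18   17   13   16    8   23   21   21   16
L[i]    1    1    1    1    2    1    3    3    3    2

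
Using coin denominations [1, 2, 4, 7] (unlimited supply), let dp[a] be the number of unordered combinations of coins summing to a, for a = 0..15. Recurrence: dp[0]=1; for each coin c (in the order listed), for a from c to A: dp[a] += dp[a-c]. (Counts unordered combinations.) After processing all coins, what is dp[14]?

after  coin     0     1     2     3     4     5     6     7     8     9    10    11    12    13    14    15
          1     1     1     1     1     1     1     1     1     1     1     1     1     1     1     1     1
          2     1     1     2     2     3     3     4     4     5     5     6     6     7     7     8     8
          4     1     1     2     2     4     4     6     6     9     9    12    12    16    16    20    20
          7     1     1     2     2     4     4     6     7    10    11    14    16    20    22    27    30

27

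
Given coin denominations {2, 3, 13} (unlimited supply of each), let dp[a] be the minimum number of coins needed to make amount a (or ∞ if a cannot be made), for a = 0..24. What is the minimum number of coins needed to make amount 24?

5

 a  0  1  2  3  4  5  6  7  8  9 10 11 12 13 14 15 16 17 18 19 20 21 22 23 24
dp  0  -  1  1  2  2  2  3  3  3  4  4  4  1  5  2  2  3  3  3  4  4  4  5  5
(- denotes ∞ / unreachable)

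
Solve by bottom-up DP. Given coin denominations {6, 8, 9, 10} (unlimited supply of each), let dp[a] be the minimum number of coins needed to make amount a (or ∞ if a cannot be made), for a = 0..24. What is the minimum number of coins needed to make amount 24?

3

 a  0  1  2  3  4  5  6  7  8  9 10 11 12 13 14 15 16 17 18 19 20 21 22 23 24
dp  0  -  -  -  -  -  1  -  1  1  1  -  2  -  2  2  2  2  2  2  2  3  3  3  3
(- denotes ∞ / unreachable)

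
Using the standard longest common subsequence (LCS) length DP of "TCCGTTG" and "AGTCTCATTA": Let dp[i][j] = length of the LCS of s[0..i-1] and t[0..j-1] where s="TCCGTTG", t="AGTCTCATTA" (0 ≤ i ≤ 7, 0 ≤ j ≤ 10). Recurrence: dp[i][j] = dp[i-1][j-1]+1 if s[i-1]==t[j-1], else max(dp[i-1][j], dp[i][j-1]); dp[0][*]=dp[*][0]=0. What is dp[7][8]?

   ''  A  G  T  C  T  C  A  T  T  A
''  0  0  0  0  0  0  0  0  0  0  0
 T  0  0  0  1  1  1  1  1  1  1  1
 C  0  0  0  1  2  2  2  2  2  2  2
 C  0  0  0  1  2  2  3  3  3  3  3
 G  0  0  1  1  2  2  3  3  3  3  3
 T  0  0  1  2  2  3  3  3  4  4  4
 T  0  0  1  2  2  3  3  3  4  5  5
 G  0  0  1  2  2  3  3  3  4  5  5

4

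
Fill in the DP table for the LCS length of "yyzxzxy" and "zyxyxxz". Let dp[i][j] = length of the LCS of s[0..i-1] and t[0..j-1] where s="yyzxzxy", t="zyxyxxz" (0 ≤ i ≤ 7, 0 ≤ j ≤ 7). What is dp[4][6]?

   ''  z  y  x  y  x  x  z
''  0  0  0  0  0  0  0  0
 y  0  0  1  1  1  1  1  1
 y  0  0  1  1  2  2  2  2
 z  0  1  1  1  2  2  2  3
 x  0  1  1  2  2  3  3  3
 z  0  1  1  2  2  3  3  4
 x  0  1  1  2  2  3  4  4
 y  0  1  2  2  3  3  4  4

3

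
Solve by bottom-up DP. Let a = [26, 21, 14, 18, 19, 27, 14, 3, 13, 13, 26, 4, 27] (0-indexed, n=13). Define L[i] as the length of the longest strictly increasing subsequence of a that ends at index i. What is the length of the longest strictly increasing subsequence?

5

   i    0    1    2    3    4    5    6    7    8    9   10   11   12
a[i]   26   21   14   18   19   27   14    3   13   13   26    4   27
L[i]    1    1    1    2    3    4    1    1    2    2    4    2    5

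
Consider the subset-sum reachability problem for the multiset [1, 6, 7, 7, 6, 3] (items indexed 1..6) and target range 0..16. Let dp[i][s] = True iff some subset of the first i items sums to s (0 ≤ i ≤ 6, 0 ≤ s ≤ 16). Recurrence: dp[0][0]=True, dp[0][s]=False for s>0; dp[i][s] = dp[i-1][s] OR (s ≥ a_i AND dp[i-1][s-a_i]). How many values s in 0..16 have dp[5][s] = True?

i\s   0   1   2   3   4   5   6   7   8   9  10  11  12  13  14  15  16
  0   T   F   F   F   F   F   F   F   F   F   F   F   F   F   F   F   F
  1   T   T   F   F   F   F   F   F   F   F   F   F   F   F   F   F   F
  2   T   T   F   F   F   F   T   T   F   F   F   F   F   F   F   F   F
  3   T   T   F   F   F   F   T   T   T   F   F   F   F   T   T   F   F
  4   T   T   F   F   F   F   T   T   T   F   F   F   F   T   T   T   F
  5   T   T   F   F   F   F   T   T   T   F   F   F   T   T   T   T   F
  6   T   T   F   T   T   F   T   T   T   T   T   T   T   T   T   T   T

9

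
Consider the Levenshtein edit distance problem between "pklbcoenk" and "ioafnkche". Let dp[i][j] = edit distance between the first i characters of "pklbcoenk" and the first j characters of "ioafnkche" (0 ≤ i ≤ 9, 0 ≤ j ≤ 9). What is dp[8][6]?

8

   ''  i  o  a  f  n  k  c  h  e
''  0  1  2  3  4  5  6  7  8  9
 p  1  1  2  3  4  5  6  7  8  9
 k  2  2  2  3  4  5  5  6  7  8
 l  3  3  3  3  4  5  6  6  7  8
 b  4  4  4  4  4  5  6  7  7  8
 c  5  5  5  5  5  5  6  6  7  8
 o  6  6  5  6  6  6  6  7  7  8
 e  7  7  6  6  7  7  7  7  8  7
 n  8  8  7  7  7  7  8  8  8  8
 k  9  9  8  8  8  8  7  8  9  9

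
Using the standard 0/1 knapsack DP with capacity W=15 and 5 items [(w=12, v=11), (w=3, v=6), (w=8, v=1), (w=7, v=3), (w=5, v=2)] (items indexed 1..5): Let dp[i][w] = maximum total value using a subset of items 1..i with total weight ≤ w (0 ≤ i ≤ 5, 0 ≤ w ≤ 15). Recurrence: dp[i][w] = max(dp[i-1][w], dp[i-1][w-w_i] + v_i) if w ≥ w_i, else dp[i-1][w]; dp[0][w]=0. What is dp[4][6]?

i\w   0   1   2   3   4   5   6   7   8   9  10  11  12  13  14  15
  0   0   0   0   0   0   0   0   0   0   0   0   0   0   0   0   0
  1   0   0   0   0   0   0   0   0   0   0   0   0  11  11  11  11
  2   0   0   0   6   6   6   6   6   6   6   6   6  11  11  11  17
  3   0   0   0   6   6   6   6   6   6   6   6   7  11  11  11  17
  4   0   0   0   6   6   6   6   6   6   6   9   9  11  11  11  17
  5   0   0   0   6   6   6   6   6   8   8   9   9  11  11  11  17

6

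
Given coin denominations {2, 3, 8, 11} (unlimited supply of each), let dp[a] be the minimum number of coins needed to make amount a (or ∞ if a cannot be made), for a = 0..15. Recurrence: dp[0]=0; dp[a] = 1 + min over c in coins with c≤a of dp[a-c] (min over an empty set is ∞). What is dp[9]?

3

 a  0  1  2  3  4  5  6  7  8  9 10 11 12 13 14 15
dp  0  -  1  1  2  2  2  3  1  3  2  1  3  2  2  3
(- denotes ∞ / unreachable)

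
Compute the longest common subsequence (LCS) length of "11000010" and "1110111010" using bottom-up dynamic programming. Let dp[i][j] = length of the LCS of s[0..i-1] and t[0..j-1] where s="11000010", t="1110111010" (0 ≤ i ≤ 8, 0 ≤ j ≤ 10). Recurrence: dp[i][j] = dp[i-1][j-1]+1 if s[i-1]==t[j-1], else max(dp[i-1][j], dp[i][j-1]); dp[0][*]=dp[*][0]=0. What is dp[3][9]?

3

   ''  1  1  1  0  1  1  1  0  1  0
''  0  0  0  0  0  0  0  0  0  0  0
 1  0  1  1  1  1  1  1  1  1  1  1
 1  0  1  2  2  2  2  2  2  2  2  2
 0  0  1  2  2  3  3  3  3  3  3  3
 0  0  1  2  2  3  3  3  3  4  4  4
 0  0  1  2  2  3  3  3  3  4  4  5
 0  0  1  2  2  3  3  3  3  4  4  5
 1  0  1  2  3  3  4  4  4  4  5  5
 0  0  1  2  3  4  4  4  4  5  5  6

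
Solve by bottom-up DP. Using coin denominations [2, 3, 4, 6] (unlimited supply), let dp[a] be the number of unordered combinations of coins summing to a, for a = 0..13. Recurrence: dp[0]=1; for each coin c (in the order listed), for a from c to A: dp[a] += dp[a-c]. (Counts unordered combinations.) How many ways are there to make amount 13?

7

after  coin     0     1     2     3     4     5     6     7     8     9    10    11    12    13
          2     1     0     1     0     1     0     1     0     1     0     1     0     1     0
          3     1     0     1     1     1     1     2     1     2     2     2     2     3     2
          4     1     0     1     1     2     1     3     2     4     3     5     4     7     5
          6     1     0     1     1     2     1     4     2     5     4     7     5    11     7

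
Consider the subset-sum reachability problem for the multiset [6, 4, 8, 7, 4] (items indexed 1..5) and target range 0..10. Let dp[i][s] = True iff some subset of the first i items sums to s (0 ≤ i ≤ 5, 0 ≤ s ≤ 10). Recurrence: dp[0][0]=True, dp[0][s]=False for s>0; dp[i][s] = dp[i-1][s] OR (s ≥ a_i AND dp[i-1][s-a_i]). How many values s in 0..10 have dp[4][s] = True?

6

i\s   0   1   2   3   4   5   6   7   8   9  10
  0   T   F   F   F   F   F   F   F   F   F   F
  1   T   F   F   F   F   F   T   F   F   F   F
  2   T   F   F   F   T   F   T   F   F   F   T
  3   T   F   F   F   T   F   T   F   T   F   T
  4   T   F   F   F   T   F   T   T   T   F   T
  5   T   F   F   F   T   F   T   T   T   F   T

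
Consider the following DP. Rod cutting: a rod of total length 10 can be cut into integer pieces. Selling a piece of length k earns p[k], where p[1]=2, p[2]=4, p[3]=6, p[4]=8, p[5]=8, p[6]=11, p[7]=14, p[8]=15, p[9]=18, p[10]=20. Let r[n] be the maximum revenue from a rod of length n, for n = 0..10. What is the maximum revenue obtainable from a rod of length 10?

   n    0    1    2    3    4    5    6    7    8    9   10
r[n]    0    2    4    6    8   10   12   14   16   18   20

20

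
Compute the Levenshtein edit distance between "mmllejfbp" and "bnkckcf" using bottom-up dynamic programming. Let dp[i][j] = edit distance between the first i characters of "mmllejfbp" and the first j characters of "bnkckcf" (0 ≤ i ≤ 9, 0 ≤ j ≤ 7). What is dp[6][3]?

   ''  b  n  k  c  k  c  f
''  0  1  2  3  4  5  6  7
 m  1  1  2  3  4  5  6  7
 m  2  2  2  3  4  5  6  7
 l  3  3  3  3  4  5  6  7
 l  4  4  4  4  4  5  6  7
 e  5  5  5  5  5  5  6  7
 j  6  6  6  6  6  6  6  7
 f  7  7  7  7  7  7  7  6
 b  8  7  8  8  8  8  8  7
 p  9  8  8  9  9  9  9  8

6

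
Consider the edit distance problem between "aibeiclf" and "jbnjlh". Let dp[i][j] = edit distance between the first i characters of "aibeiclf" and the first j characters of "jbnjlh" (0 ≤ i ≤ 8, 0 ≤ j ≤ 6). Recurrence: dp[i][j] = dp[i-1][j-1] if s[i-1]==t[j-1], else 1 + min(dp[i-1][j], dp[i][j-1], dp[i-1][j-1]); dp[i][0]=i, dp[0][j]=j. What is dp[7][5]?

5

   ''  j  b  n  j  l  h
''  0  1  2  3  4  5  6
 a  1  1  2  3  4  5  6
 i  2  2  2  3  4  5  6
 b  3  3  2  3  4  5  6
 e  4  4  3  3  4  5  6
 i  5  5  4  4  4  5  6
 c  6  6  5  5  5  5  6
 l  7  7  6  6  6  5  6
 f  8  8  7  7  7  6  6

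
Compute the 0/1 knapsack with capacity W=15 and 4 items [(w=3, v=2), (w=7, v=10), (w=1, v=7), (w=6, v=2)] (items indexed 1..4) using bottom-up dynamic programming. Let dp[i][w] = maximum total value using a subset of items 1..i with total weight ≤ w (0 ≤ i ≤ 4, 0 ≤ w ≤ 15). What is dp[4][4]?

i\w   0   1   2   3   4   5   6   7   8   9  10  11  12  13  14  15
  0   0   0   0   0   0   0   0   0   0   0   0   0   0   0   0   0
  1   0   0   0   2   2   2   2   2   2   2   2   2   2   2   2   2
  2   0   0   0   2   2   2   2  10  10  10  12  12  12  12  12  12
  3   0   7   7   7   9   9   9  10  17  17  17  19  19  19  19  19
  4   0   7   7   7   9   9   9  10  17  17  17  19  19  19  19  19

9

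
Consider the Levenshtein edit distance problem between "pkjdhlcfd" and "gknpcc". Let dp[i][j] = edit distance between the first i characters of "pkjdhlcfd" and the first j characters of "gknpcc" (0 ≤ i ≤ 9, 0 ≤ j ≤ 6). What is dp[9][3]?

   ''  g  k  n  p  c  c
''  0  1  2  3  4  5  6
 p  1  1  2  3  3  4  5
 k  2  2  1  2  3  4  5
 j  3  3  2  2  3  4  5
 d  4  4  3  3  3  4  5
 h  5  5  4  4  4  4  5
 l  6  6  5  5  5  5  5
 c  7  7  6  6  6  5  5
 f  8  8  7  7  7  6  6
 d  9  9  8  8  8  7  7

8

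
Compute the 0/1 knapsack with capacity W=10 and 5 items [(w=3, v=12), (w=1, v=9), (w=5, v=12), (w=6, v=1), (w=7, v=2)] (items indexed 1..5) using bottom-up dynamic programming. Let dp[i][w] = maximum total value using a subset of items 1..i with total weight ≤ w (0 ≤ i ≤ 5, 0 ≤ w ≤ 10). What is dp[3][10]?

33

i\w   0   1   2   3   4   5   6   7   8   9  10
  0   0   0   0   0   0   0   0   0   0   0   0
  1   0   0   0  12  12  12  12  12  12  12  12
  2   0   9   9  12  21  21  21  21  21  21  21
  3   0   9   9  12  21  21  21  21  24  33  33
  4   0   9   9  12  21  21  21  21  24  33  33
  5   0   9   9  12  21  21  21  21  24  33  33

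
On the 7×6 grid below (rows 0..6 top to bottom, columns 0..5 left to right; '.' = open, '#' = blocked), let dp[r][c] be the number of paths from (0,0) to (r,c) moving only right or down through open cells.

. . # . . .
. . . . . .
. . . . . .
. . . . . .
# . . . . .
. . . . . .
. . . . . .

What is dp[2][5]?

r\c   0   1   2   3   4   5
  0   1   1   0   0   0   0
  1   1   2   2   2   2   2
  2   1   3   5   7   9  11
  3   1   4   9  16  25  36
  4   0   4  13  29  54  90
  5   0   4  17  46 100 190
  6   0   4  21  67 167 357

11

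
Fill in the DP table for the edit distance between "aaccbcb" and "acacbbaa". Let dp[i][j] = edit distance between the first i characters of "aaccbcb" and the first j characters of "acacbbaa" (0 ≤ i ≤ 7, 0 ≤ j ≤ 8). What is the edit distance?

   ''  a  c  a  c  b  b  a  a
''  0  1  2  3  4  5  6  7  8
 a  1  0  1  2  3  4  5  6  7
 a  2  1  1  1  2  3  4  5  6
 c  3  2  1  2  1  2  3  4  5
 c  4  3  2  2  2  2  3  4  5
 b  5  4  3  3  3  2  2  3  4
 c  6  5  4  4  3  3  3  3  4
 b  7  6  5  5  4  3  3  4  4

4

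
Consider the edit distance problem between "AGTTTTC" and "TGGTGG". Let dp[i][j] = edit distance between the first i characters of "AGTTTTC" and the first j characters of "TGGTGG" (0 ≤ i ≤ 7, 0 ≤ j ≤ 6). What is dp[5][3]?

4

   ''  T  G  G  T  G  G
''  0  1  2  3  4  5  6
 A  1  1  2  3  4  5  6
 G  2  2  1  2  3  4  5
 T  3  2  2  2  2  3  4
 T  4  3  3  3  2  3  4
 T  5  4  4  4  3  3  4
 T  6  5  5  5  4  4  4
 C  7  6  6  6  5  5  5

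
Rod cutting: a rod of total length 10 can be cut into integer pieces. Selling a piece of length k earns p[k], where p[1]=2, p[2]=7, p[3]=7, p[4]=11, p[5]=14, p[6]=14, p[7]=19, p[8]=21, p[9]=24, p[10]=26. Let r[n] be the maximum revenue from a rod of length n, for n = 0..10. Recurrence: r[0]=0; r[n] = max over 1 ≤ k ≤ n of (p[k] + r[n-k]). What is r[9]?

30

   n    0    1    2    3    4    5    6    7    8    9   10
r[n]    0    2    7    9   14   16   21   23   28   30   35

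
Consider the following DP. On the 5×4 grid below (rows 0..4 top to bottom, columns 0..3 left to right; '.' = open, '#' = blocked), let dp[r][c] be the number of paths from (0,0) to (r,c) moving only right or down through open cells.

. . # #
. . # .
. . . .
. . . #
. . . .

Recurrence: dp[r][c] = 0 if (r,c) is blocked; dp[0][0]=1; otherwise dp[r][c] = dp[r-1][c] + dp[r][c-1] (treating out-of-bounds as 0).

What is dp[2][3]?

3

r\c   0   1   2   3
  0   1   1   0   0
  1   1   2   0   0
  2   1   3   3   3
  3   1   4   7   0
  4   1   5  12  12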